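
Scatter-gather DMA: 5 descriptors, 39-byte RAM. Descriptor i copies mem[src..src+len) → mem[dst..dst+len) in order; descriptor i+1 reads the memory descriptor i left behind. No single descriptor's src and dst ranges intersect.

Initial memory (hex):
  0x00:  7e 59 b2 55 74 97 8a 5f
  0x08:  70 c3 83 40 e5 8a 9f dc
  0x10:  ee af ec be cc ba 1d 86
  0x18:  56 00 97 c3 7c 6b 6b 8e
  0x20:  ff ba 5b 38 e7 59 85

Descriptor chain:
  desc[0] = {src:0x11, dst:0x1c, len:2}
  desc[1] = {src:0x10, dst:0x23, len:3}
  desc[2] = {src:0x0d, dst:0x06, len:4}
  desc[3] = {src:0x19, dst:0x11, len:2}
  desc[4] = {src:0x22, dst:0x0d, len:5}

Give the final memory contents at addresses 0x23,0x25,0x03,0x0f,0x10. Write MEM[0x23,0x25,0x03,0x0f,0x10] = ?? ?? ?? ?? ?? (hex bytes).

#0 dst[0x1c+2] := {0xaf,0xec}
#1 dst[0x23+3] := {0xee,0xaf,0xec}
#2 dst[0x06+4] := {0x8a,0x9f,0xdc,0xee}
#3 dst[0x11+2] := {0x00,0x97}
#4 dst[0x0d+5] := {0x5b,0xee,0xaf,0xec,0x85}
query mem[0x23]=0xee, mem[0x25]=0xec, mem[0x03]=0x55, mem[0x0f]=0xaf, mem[0x10]=0xec

MEM[0x23,0x25,0x03,0x0f,0x10] = ee ec 55 af ec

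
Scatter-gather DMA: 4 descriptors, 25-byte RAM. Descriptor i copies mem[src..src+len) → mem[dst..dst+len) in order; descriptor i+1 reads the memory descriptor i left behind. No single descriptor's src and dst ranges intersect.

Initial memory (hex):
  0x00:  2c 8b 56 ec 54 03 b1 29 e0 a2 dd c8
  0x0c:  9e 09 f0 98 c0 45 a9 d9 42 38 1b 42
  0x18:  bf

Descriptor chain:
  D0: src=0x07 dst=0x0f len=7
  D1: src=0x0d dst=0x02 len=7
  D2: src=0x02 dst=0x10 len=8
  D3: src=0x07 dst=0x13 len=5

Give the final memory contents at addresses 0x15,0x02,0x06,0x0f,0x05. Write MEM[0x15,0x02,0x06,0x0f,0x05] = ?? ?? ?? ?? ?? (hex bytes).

D0: mem[0x0f..0x15] <- [29 e0 a2 dd c8 9e 09]
D1: mem[0x02..0x08] <- [09 f0 29 e0 a2 dd c8]
D2: mem[0x10..0x17] <- [09 f0 29 e0 a2 dd c8 a2]
D3: mem[0x13..0x17] <- [dd c8 a2 dd c8]
query mem[0x15]=0xa2, mem[0x02]=0x09, mem[0x06]=0xa2, mem[0x0f]=0x29, mem[0x05]=0xe0

MEM[0x15,0x02,0x06,0x0f,0x05] = a2 09 a2 29 e0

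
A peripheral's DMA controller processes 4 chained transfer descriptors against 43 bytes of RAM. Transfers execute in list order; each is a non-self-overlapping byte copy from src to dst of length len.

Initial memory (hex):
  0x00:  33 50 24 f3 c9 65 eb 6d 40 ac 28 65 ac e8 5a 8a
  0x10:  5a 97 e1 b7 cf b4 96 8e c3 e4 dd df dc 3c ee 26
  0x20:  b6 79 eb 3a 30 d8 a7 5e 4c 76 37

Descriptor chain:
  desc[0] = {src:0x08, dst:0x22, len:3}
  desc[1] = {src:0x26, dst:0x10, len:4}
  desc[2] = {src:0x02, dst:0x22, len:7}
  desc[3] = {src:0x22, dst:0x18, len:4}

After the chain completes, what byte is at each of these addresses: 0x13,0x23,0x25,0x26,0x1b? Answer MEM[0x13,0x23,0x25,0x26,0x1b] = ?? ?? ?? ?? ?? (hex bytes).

MEM[0x13,0x23,0x25,0x26,0x1b] = 76 f3 65 eb 65

  after D0: wrote 3B at 0x22 = 40ac28
  after D1: wrote 4B at 0x10 = a75e4c76
  after D2: wrote 7B at 0x22 = 24f3c965eb6d40
  after D3: wrote 4B at 0x18 = 24f3c965
query mem[0x13]=0x76, mem[0x23]=0xf3, mem[0x25]=0x65, mem[0x26]=0xeb, mem[0x1b]=0x65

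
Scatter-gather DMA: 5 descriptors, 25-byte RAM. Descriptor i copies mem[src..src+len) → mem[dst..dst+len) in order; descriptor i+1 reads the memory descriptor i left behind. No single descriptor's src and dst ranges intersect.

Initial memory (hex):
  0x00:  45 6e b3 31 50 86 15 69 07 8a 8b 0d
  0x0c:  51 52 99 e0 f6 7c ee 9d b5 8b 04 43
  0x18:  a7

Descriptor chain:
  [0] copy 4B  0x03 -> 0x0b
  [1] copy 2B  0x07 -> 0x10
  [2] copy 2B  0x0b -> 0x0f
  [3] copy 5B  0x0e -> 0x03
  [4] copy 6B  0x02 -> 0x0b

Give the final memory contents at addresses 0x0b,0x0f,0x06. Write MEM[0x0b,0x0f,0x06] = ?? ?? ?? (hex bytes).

MEM[0x0b,0x0f,0x06] = b3 07 07

#0 dst[0x0b+4] := {0x31,0x50,0x86,0x15}
#1 dst[0x10+2] := {0x69,0x07}
#2 dst[0x0f+2] := {0x31,0x50}
#3 dst[0x03+5] := {0x15,0x31,0x50,0x07,0xee}
#4 dst[0x0b+6] := {0xb3,0x15,0x31,0x50,0x07,0xee}
query mem[0x0b]=0xb3, mem[0x0f]=0x07, mem[0x06]=0x07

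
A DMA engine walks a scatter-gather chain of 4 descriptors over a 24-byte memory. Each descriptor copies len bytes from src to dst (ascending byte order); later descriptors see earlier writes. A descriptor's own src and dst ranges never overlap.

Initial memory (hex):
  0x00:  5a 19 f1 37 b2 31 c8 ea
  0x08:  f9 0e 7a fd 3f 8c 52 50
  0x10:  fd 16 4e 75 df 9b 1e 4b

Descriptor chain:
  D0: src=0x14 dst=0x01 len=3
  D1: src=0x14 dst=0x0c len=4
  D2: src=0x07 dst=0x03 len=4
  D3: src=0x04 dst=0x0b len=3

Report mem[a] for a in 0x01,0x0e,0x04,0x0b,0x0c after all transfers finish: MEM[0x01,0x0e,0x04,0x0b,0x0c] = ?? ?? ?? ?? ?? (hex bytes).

  after D0: wrote 3B at 0x01 = df9b1e
  after D1: wrote 4B at 0x0c = df9b1e4b
  after D2: wrote 4B at 0x03 = eaf90e7a
  after D3: wrote 3B at 0x0b = f90e7a
query mem[0x01]=0xdf, mem[0x0e]=0x1e, mem[0x04]=0xf9, mem[0x0b]=0xf9, mem[0x0c]=0x0e

MEM[0x01,0x0e,0x04,0x0b,0x0c] = df 1e f9 f9 0e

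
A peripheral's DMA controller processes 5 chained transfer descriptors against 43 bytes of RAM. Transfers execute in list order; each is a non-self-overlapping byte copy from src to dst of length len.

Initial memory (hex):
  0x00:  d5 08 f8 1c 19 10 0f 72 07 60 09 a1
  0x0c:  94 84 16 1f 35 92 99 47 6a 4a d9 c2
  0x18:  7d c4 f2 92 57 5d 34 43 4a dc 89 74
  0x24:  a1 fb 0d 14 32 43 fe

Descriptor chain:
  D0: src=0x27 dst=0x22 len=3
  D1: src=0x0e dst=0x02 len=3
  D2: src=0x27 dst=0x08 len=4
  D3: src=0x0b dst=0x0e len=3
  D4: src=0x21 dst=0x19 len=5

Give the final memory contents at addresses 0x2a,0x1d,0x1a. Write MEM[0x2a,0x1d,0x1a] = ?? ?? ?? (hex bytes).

MEM[0x2a,0x1d,0x1a] = fe fb 14

D0: mem[0x22..0x24] <- [14 32 43]
D1: mem[0x02..0x04] <- [16 1f 35]
D2: mem[0x08..0x0b] <- [14 32 43 fe]
D3: mem[0x0e..0x10] <- [fe 94 84]
D4: mem[0x19..0x1d] <- [dc 14 32 43 fb]
query mem[0x2a]=0xfe, mem[0x1d]=0xfb, mem[0x1a]=0x14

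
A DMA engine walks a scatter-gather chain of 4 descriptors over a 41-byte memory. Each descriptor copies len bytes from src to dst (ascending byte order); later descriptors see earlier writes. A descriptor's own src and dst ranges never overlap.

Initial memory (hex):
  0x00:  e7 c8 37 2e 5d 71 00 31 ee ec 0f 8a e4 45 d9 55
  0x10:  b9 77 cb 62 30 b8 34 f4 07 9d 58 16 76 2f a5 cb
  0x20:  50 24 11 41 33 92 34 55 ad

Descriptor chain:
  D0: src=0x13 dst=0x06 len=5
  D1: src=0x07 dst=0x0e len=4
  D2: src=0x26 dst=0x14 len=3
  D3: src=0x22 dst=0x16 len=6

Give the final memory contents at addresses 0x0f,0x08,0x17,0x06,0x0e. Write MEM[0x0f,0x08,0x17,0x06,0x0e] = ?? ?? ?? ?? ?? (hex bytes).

MEM[0x0f,0x08,0x17,0x06,0x0e] = b8 b8 41 62 30

D0: mem[0x06..0x0a] <- [62 30 b8 34 f4]
D1: mem[0x0e..0x11] <- [30 b8 34 f4]
D2: mem[0x14..0x16] <- [34 55 ad]
D3: mem[0x16..0x1b] <- [11 41 33 92 34 55]
query mem[0x0f]=0xb8, mem[0x08]=0xb8, mem[0x17]=0x41, mem[0x06]=0x62, mem[0x0e]=0x30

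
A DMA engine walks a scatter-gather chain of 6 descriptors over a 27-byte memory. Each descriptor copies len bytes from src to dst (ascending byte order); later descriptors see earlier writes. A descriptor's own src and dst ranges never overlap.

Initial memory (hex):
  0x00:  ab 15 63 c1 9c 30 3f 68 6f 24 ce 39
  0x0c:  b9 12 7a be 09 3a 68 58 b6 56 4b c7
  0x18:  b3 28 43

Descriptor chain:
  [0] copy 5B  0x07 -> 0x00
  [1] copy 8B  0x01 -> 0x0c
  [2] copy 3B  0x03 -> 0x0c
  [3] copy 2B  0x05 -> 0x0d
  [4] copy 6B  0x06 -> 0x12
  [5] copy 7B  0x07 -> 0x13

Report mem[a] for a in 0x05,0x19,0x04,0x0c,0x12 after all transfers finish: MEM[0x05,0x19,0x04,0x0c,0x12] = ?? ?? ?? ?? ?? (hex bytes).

MEM[0x05,0x19,0x04,0x0c,0x12] = 30 30 39 ce 3f

  after D0: wrote 5B at 0x00 = 686f24ce39
  after D1: wrote 8B at 0x0c = 6f24ce39303f686f
  after D2: wrote 3B at 0x0c = ce3930
  after D3: wrote 2B at 0x0d = 303f
  after D4: wrote 6B at 0x12 = 3f686f24ce39
  after D5: wrote 7B at 0x13 = 686f24ce39ce30
query mem[0x05]=0x30, mem[0x19]=0x30, mem[0x04]=0x39, mem[0x0c]=0xce, mem[0x12]=0x3f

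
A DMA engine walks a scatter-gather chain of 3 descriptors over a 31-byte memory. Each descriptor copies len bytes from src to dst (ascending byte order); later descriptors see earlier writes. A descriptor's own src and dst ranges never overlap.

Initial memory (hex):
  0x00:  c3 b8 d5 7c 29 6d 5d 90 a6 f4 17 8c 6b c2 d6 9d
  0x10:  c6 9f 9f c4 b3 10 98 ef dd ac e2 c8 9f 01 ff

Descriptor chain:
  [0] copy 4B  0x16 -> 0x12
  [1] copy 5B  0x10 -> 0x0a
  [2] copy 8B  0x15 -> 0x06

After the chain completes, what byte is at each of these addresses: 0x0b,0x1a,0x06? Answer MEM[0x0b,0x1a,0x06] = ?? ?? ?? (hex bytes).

[0] 0x16->0x12 len=4 : 98 ef dd ac
[1] 0x10->0x0a len=5 : c6 9f 98 ef dd
[2] 0x15->0x06 len=8 : ac 98 ef dd ac e2 c8 9f
query mem[0x0b]=0xe2, mem[0x1a]=0xe2, mem[0x06]=0xac

MEM[0x0b,0x1a,0x06] = e2 e2 ac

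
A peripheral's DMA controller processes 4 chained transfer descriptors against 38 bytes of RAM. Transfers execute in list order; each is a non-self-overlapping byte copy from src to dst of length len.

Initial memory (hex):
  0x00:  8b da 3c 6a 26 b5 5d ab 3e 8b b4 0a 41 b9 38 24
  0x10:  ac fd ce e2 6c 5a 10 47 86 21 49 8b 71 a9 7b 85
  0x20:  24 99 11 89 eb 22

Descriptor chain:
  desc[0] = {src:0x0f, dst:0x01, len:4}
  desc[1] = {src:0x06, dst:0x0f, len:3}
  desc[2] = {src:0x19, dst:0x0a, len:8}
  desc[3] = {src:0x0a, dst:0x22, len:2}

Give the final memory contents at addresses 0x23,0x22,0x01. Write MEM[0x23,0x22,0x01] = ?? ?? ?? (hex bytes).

#0 dst[0x01+4] := {0x24,0xac,0xfd,0xce}
#1 dst[0x0f+3] := {0x5d,0xab,0x3e}
#2 dst[0x0a+8] := {0x21,0x49,0x8b,0x71,0xa9,0x7b,0x85,0x24}
#3 dst[0x22+2] := {0x21,0x49}
query mem[0x23]=0x49, mem[0x22]=0x21, mem[0x01]=0x24

MEM[0x23,0x22,0x01] = 49 21 24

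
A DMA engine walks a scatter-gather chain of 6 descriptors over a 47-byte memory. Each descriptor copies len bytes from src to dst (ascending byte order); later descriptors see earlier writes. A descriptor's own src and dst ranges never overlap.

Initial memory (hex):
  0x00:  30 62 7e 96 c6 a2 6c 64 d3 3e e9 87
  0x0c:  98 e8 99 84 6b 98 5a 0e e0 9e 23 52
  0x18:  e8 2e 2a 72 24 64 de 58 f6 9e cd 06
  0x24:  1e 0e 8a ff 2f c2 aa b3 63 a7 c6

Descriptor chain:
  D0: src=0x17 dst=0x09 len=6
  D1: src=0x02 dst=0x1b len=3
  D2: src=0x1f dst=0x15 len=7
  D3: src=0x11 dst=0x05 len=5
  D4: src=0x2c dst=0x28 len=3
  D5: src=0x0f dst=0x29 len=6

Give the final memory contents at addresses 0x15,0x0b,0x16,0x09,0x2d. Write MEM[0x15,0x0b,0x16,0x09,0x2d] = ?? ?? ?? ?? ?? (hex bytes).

MEM[0x15,0x0b,0x16,0x09,0x2d] = 58 2e f6 58 0e

D0: mem[0x09..0x0e] <- [52 e8 2e 2a 72 24]
D1: mem[0x1b..0x1d] <- [7e 96 c6]
D2: mem[0x15..0x1b] <- [58 f6 9e cd 06 1e 0e]
D3: mem[0x05..0x09] <- [98 5a 0e e0 58]
D4: mem[0x28..0x2a] <- [63 a7 c6]
D5: mem[0x29..0x2e] <- [84 6b 98 5a 0e e0]
query mem[0x15]=0x58, mem[0x0b]=0x2e, mem[0x16]=0xf6, mem[0x09]=0x58, mem[0x2d]=0x0e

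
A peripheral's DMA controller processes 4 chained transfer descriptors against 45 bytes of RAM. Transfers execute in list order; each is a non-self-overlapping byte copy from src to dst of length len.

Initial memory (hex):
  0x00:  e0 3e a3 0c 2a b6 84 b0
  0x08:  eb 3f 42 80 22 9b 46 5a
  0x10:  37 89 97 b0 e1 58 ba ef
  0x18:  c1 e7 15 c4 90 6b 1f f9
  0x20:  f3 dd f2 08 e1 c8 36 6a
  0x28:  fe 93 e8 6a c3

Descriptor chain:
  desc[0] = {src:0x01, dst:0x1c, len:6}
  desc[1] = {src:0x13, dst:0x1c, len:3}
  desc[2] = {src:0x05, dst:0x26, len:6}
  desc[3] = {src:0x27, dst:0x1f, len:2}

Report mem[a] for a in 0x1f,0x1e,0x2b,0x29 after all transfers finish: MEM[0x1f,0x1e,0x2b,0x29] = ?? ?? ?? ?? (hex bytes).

[0] 0x01->0x1c len=6 : 3e a3 0c 2a b6 84
[1] 0x13->0x1c len=3 : b0 e1 58
[2] 0x05->0x26 len=6 : b6 84 b0 eb 3f 42
[3] 0x27->0x1f len=2 : 84 b0
query mem[0x1f]=0x84, mem[0x1e]=0x58, mem[0x2b]=0x42, mem[0x29]=0xeb

MEM[0x1f,0x1e,0x2b,0x29] = 84 58 42 eb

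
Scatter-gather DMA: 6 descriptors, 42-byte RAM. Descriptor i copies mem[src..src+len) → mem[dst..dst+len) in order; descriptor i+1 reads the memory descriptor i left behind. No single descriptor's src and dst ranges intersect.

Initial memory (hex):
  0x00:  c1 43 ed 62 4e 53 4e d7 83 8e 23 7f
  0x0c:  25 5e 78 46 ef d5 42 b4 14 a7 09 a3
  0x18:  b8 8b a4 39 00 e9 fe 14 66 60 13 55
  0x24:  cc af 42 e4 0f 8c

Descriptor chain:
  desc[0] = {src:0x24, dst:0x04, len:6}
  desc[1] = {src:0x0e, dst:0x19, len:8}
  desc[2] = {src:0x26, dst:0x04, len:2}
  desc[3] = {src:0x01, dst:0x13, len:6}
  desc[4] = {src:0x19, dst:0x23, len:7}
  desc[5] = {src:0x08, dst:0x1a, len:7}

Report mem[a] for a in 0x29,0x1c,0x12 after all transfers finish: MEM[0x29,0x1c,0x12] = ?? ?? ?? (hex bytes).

  after D0: wrote 6B at 0x04 = ccaf42e40f8c
  after D1: wrote 8B at 0x19 = 7846efd542b414a7
  after D2: wrote 2B at 0x04 = 42e4
  after D3: wrote 6B at 0x13 = 43ed6242e442
  after D4: wrote 7B at 0x23 = 7846efd542b414
  after D5: wrote 7B at 0x1a = 0f8c237f255e78
query mem[0x29]=0x14, mem[0x1c]=0x23, mem[0x12]=0x42

MEM[0x29,0x1c,0x12] = 14 23 42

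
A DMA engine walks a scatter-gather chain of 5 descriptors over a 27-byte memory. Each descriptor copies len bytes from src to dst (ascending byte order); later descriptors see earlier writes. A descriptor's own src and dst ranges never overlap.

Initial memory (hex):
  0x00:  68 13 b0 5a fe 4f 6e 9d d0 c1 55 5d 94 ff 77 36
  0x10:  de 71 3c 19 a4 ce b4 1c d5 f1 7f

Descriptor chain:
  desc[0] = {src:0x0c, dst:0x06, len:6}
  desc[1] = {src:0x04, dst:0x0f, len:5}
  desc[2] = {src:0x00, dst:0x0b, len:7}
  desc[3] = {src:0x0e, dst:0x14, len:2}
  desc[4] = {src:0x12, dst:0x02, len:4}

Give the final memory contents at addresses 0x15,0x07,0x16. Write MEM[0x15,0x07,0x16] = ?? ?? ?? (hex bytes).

D0: mem[0x06..0x0b] <- [94 ff 77 36 de 71]
D1: mem[0x0f..0x13] <- [fe 4f 94 ff 77]
D2: mem[0x0b..0x11] <- [68 13 b0 5a fe 4f 94]
D3: mem[0x14..0x15] <- [5a fe]
D4: mem[0x02..0x05] <- [ff 77 5a fe]
query mem[0x15]=0xfe, mem[0x07]=0xff, mem[0x16]=0xb4

MEM[0x15,0x07,0x16] = fe ff b4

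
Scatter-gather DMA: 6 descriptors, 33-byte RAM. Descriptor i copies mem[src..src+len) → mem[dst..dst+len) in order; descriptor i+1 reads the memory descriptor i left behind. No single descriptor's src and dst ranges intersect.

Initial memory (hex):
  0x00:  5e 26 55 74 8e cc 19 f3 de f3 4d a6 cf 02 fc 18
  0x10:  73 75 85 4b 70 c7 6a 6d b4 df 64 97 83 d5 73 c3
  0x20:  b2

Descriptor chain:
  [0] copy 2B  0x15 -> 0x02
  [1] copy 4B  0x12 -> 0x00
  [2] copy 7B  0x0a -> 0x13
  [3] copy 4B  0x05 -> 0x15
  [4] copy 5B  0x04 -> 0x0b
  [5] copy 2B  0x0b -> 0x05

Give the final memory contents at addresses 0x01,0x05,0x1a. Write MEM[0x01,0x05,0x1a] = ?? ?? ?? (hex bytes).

D0: mem[0x02..0x03] <- [c7 6a]
D1: mem[0x00..0x03] <- [85 4b 70 c7]
D2: mem[0x13..0x19] <- [4d a6 cf 02 fc 18 73]
D3: mem[0x15..0x18] <- [cc 19 f3 de]
D4: mem[0x0b..0x0f] <- [8e cc 19 f3 de]
D5: mem[0x05..0x06] <- [8e cc]
query mem[0x01]=0x4b, mem[0x05]=0x8e, mem[0x1a]=0x64

MEM[0x01,0x05,0x1a] = 4b 8e 64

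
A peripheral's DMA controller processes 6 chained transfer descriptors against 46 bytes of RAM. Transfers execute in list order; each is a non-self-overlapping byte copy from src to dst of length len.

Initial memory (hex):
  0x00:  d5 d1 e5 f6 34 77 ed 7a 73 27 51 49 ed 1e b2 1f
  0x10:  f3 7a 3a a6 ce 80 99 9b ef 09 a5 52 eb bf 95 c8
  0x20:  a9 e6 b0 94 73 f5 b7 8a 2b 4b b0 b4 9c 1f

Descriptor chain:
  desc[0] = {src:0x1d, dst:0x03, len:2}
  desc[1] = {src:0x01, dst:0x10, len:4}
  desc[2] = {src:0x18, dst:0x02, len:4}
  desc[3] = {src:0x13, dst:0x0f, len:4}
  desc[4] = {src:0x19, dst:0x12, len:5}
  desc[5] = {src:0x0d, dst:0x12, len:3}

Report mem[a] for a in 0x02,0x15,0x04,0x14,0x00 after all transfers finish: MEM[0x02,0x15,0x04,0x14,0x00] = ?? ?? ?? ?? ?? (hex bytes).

MEM[0x02,0x15,0x04,0x14,0x00] = ef eb a5 95 d5

[0] 0x1d->0x03 len=2 : bf 95
[1] 0x01->0x10 len=4 : d1 e5 bf 95
[2] 0x18->0x02 len=4 : ef 09 a5 52
[3] 0x13->0x0f len=4 : 95 ce 80 99
[4] 0x19->0x12 len=5 : 09 a5 52 eb bf
[5] 0x0d->0x12 len=3 : 1e b2 95
query mem[0x02]=0xef, mem[0x15]=0xeb, mem[0x04]=0xa5, mem[0x14]=0x95, mem[0x00]=0xd5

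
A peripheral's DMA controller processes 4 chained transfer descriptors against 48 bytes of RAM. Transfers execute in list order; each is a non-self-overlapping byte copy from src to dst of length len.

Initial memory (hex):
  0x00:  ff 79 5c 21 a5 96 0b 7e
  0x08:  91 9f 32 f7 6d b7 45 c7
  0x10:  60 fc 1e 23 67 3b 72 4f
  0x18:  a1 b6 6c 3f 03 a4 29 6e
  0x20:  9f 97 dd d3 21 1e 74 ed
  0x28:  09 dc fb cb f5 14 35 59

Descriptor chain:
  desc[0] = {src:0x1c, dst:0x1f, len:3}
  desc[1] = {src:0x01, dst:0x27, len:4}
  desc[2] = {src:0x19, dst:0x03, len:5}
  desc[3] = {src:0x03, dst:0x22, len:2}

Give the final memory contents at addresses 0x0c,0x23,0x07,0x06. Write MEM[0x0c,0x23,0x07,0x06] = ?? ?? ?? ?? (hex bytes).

[0] 0x1c->0x1f len=3 : 03 a4 29
[1] 0x01->0x27 len=4 : 79 5c 21 a5
[2] 0x19->0x03 len=5 : b6 6c 3f 03 a4
[3] 0x03->0x22 len=2 : b6 6c
query mem[0x0c]=0x6d, mem[0x23]=0x6c, mem[0x07]=0xa4, mem[0x06]=0x03

MEM[0x0c,0x23,0x07,0x06] = 6d 6c a4 03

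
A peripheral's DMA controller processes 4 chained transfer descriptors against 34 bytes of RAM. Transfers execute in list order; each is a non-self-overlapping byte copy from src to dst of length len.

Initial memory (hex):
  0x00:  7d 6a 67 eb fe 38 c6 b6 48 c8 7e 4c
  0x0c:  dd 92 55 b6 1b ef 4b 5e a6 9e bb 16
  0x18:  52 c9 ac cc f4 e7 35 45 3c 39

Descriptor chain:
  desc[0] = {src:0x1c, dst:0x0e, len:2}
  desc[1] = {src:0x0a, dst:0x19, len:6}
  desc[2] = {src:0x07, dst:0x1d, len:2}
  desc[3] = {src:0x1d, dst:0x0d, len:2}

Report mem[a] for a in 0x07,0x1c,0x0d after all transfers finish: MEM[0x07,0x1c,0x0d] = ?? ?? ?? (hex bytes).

MEM[0x07,0x1c,0x0d] = b6 92 b6

[0] 0x1c->0x0e len=2 : f4 e7
[1] 0x0a->0x19 len=6 : 7e 4c dd 92 f4 e7
[2] 0x07->0x1d len=2 : b6 48
[3] 0x1d->0x0d len=2 : b6 48
query mem[0x07]=0xb6, mem[0x1c]=0x92, mem[0x0d]=0xb6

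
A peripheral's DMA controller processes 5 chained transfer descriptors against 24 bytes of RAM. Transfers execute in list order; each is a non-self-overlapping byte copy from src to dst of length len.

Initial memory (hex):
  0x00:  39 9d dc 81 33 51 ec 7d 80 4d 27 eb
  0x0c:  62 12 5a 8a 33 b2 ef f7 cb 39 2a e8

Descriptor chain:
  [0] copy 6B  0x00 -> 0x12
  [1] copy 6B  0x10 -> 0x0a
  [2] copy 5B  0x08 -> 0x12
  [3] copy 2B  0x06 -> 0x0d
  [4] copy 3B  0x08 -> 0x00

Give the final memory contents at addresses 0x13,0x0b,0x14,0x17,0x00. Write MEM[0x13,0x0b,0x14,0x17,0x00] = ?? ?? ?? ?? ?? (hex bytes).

MEM[0x13,0x0b,0x14,0x17,0x00] = 4d b2 33 51 80

  after D0: wrote 6B at 0x12 = 399ddc813351
  after D1: wrote 6B at 0x0a = 33b2399ddc81
  after D2: wrote 5B at 0x12 = 804d33b239
  after D3: wrote 2B at 0x0d = ec7d
  after D4: wrote 3B at 0x00 = 804d33
query mem[0x13]=0x4d, mem[0x0b]=0xb2, mem[0x14]=0x33, mem[0x17]=0x51, mem[0x00]=0x80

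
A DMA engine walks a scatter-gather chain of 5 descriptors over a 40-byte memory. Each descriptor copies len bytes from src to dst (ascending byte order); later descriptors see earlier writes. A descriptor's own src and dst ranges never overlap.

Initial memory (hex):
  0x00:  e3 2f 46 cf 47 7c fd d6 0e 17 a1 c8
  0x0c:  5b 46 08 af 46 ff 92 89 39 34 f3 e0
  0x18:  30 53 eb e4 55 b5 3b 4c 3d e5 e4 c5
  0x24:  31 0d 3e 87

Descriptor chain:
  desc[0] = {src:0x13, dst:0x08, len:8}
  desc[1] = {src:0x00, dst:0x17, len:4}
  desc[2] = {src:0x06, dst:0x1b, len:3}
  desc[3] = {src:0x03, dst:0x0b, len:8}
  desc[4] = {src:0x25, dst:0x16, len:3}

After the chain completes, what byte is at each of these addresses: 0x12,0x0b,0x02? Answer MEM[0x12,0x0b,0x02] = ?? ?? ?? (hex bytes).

MEM[0x12,0x0b,0x02] = 34 cf 46

#0 dst[0x08+8] := {0x89,0x39,0x34,0xf3,0xe0,0x30,0x53,0xeb}
#1 dst[0x17+4] := {0xe3,0x2f,0x46,0xcf}
#2 dst[0x1b+3] := {0xfd,0xd6,0x89}
#3 dst[0x0b+8] := {0xcf,0x47,0x7c,0xfd,0xd6,0x89,0x39,0x34}
#4 dst[0x16+3] := {0x0d,0x3e,0x87}
query mem[0x12]=0x34, mem[0x0b]=0xcf, mem[0x02]=0x46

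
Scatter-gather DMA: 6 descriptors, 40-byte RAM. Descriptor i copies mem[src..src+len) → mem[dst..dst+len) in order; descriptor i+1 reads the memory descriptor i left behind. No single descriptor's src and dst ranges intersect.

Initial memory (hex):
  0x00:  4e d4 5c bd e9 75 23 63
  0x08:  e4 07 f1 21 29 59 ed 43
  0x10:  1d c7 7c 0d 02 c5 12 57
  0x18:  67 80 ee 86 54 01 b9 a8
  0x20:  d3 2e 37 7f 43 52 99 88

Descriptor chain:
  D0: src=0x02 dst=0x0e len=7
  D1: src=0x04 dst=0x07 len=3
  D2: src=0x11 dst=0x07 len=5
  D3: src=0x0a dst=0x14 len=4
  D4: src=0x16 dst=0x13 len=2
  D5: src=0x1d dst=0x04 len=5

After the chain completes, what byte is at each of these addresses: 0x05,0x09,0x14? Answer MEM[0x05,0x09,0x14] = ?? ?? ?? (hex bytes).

D0: mem[0x0e..0x14] <- [5c bd e9 75 23 63 e4]
D1: mem[0x07..0x09] <- [e9 75 23]
D2: mem[0x07..0x0b] <- [75 23 63 e4 c5]
D3: mem[0x14..0x17] <- [e4 c5 29 59]
D4: mem[0x13..0x14] <- [29 59]
D5: mem[0x04..0x08] <- [01 b9 a8 d3 2e]
query mem[0x05]=0xb9, mem[0x09]=0x63, mem[0x14]=0x59

MEM[0x05,0x09,0x14] = b9 63 59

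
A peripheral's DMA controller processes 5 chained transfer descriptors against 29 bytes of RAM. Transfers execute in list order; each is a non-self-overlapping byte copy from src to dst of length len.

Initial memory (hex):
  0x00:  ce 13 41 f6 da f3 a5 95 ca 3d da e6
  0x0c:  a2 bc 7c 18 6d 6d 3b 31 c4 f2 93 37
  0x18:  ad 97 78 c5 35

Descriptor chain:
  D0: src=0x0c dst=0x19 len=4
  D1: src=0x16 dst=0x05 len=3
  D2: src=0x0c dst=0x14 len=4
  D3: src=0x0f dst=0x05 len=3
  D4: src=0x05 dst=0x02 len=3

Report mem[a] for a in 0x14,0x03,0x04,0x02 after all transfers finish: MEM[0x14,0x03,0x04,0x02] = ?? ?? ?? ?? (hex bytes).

MEM[0x14,0x03,0x04,0x02] = a2 6d 6d 18

D0: mem[0x19..0x1c] <- [a2 bc 7c 18]
D1: mem[0x05..0x07] <- [93 37 ad]
D2: mem[0x14..0x17] <- [a2 bc 7c 18]
D3: mem[0x05..0x07] <- [18 6d 6d]
D4: mem[0x02..0x04] <- [18 6d 6d]
query mem[0x14]=0xa2, mem[0x03]=0x6d, mem[0x04]=0x6d, mem[0x02]=0x18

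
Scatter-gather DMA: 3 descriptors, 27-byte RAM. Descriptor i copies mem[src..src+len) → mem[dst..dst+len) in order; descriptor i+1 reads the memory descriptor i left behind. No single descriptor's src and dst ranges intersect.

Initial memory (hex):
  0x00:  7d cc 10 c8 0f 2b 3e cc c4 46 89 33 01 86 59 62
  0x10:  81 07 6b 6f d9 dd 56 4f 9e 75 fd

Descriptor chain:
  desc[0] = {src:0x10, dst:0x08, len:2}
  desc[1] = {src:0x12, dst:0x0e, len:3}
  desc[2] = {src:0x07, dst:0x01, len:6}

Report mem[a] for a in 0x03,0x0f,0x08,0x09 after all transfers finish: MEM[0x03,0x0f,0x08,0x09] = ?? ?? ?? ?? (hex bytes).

MEM[0x03,0x0f,0x08,0x09] = 07 6f 81 07

D0: mem[0x08..0x09] <- [81 07]
D1: mem[0x0e..0x10] <- [6b 6f d9]
D2: mem[0x01..0x06] <- [cc 81 07 89 33 01]
query mem[0x03]=0x07, mem[0x0f]=0x6f, mem[0x08]=0x81, mem[0x09]=0x07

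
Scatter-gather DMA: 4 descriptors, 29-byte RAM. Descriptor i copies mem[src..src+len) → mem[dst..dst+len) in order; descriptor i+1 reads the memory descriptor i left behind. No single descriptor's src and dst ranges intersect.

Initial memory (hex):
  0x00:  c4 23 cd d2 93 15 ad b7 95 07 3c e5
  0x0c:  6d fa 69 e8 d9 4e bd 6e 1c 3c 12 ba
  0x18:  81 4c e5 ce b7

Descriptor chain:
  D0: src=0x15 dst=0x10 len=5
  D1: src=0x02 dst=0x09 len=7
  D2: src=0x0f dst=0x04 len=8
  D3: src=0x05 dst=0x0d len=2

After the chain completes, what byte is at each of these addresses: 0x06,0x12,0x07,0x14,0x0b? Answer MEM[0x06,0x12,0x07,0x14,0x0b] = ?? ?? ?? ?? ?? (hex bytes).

MEM[0x06,0x12,0x07,0x14,0x0b] = 12 ba ba 4c 12

#0 dst[0x10+5] := {0x3c,0x12,0xba,0x81,0x4c}
#1 dst[0x09+7] := {0xcd,0xd2,0x93,0x15,0xad,0xb7,0x95}
#2 dst[0x04+8] := {0x95,0x3c,0x12,0xba,0x81,0x4c,0x3c,0x12}
#3 dst[0x0d+2] := {0x3c,0x12}
query mem[0x06]=0x12, mem[0x12]=0xba, mem[0x07]=0xba, mem[0x14]=0x4c, mem[0x0b]=0x12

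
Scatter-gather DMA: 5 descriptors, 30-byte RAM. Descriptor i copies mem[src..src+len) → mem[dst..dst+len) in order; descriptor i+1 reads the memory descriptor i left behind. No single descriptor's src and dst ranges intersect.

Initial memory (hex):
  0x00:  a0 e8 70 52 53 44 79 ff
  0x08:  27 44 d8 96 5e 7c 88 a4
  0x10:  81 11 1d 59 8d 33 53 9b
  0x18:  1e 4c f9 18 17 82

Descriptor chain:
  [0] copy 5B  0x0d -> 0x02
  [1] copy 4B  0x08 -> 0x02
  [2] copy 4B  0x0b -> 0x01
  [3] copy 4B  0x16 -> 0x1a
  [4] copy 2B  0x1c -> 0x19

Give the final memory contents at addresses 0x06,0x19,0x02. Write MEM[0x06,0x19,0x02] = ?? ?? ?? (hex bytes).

#0 dst[0x02+5] := {0x7c,0x88,0xa4,0x81,0x11}
#1 dst[0x02+4] := {0x27,0x44,0xd8,0x96}
#2 dst[0x01+4] := {0x96,0x5e,0x7c,0x88}
#3 dst[0x1a+4] := {0x53,0x9b,0x1e,0x4c}
#4 dst[0x19+2] := {0x1e,0x4c}
query mem[0x06]=0x11, mem[0x19]=0x1e, mem[0x02]=0x5e

MEM[0x06,0x19,0x02] = 11 1e 5e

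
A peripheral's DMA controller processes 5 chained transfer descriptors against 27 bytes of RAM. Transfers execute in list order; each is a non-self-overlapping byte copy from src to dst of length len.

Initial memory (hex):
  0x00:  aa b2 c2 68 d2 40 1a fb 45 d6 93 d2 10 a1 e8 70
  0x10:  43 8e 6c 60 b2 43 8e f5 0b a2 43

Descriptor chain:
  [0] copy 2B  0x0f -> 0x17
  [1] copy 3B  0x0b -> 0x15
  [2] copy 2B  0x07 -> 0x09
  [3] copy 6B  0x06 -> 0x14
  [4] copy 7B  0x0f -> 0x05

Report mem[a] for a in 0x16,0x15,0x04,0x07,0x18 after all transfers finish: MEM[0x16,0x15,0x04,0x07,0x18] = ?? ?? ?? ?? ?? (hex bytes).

MEM[0x16,0x15,0x04,0x07,0x18] = 45 fb d2 8e 45

#0 dst[0x17+2] := {0x70,0x43}
#1 dst[0x15+3] := {0xd2,0x10,0xa1}
#2 dst[0x09+2] := {0xfb,0x45}
#3 dst[0x14+6] := {0x1a,0xfb,0x45,0xfb,0x45,0xd2}
#4 dst[0x05+7] := {0x70,0x43,0x8e,0x6c,0x60,0x1a,0xfb}
query mem[0x16]=0x45, mem[0x15]=0xfb, mem[0x04]=0xd2, mem[0x07]=0x8e, mem[0x18]=0x45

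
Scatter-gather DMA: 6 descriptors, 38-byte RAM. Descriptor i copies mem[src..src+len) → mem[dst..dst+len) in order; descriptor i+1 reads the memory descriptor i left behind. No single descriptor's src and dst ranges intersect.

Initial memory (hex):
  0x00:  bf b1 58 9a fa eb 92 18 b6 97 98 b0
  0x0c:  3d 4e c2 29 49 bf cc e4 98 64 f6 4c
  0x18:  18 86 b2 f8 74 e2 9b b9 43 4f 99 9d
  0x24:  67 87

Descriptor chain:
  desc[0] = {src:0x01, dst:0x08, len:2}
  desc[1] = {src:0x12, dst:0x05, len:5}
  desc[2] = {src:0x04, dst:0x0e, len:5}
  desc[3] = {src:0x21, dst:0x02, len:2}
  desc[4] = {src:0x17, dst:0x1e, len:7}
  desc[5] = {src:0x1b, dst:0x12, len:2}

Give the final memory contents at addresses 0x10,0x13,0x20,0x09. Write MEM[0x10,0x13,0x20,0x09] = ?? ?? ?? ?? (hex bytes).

MEM[0x10,0x13,0x20,0x09] = e4 74 86 f6

  after D0: wrote 2B at 0x08 = b158
  after D1: wrote 5B at 0x05 = cce49864f6
  after D2: wrote 5B at 0x0e = facce49864
  after D3: wrote 2B at 0x02 = 4f99
  after D4: wrote 7B at 0x1e = 4c1886b2f874e2
  after D5: wrote 2B at 0x12 = f874
query mem[0x10]=0xe4, mem[0x13]=0x74, mem[0x20]=0x86, mem[0x09]=0xf6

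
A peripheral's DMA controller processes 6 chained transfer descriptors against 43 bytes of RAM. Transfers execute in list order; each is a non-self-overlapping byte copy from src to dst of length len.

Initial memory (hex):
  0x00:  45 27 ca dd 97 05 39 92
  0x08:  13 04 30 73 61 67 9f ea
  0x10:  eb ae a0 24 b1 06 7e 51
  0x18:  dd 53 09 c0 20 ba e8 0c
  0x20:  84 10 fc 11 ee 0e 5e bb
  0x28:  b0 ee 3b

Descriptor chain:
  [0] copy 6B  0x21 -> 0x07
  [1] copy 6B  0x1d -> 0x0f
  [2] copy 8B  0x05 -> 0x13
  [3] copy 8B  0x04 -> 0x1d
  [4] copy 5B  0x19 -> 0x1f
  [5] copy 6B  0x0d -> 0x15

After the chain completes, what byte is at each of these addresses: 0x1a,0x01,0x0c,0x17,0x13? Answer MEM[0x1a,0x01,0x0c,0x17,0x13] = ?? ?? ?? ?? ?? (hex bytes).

MEM[0x1a,0x01,0x0c,0x17,0x13] = 84 27 5e ba 05

D0: mem[0x07..0x0c] <- [10 fc 11 ee 0e 5e]
D1: mem[0x0f..0x14] <- [ba e8 0c 84 10 fc]
D2: mem[0x13..0x1a] <- [05 39 10 fc 11 ee 0e 5e]
D3: mem[0x1d..0x24] <- [97 05 39 10 fc 11 ee 0e]
D4: mem[0x1f..0x23] <- [0e 5e c0 20 97]
D5: mem[0x15..0x1a] <- [67 9f ba e8 0c 84]
query mem[0x1a]=0x84, mem[0x01]=0x27, mem[0x0c]=0x5e, mem[0x17]=0xba, mem[0x13]=0x05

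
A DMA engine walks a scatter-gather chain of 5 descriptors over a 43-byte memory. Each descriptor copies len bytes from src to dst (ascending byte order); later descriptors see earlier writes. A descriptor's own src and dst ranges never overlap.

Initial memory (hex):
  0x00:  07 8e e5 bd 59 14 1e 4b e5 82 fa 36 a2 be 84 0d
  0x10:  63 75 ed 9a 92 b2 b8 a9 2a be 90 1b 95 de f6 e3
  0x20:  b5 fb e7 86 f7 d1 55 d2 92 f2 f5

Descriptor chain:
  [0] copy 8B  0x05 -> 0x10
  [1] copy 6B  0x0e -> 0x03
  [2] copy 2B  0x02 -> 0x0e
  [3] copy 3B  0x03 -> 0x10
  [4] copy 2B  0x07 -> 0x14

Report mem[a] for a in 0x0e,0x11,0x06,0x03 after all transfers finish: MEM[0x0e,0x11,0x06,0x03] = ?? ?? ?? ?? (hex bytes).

MEM[0x0e,0x11,0x06,0x03] = e5 0d 1e 84

D0: mem[0x10..0x17] <- [14 1e 4b e5 82 fa 36 a2]
D1: mem[0x03..0x08] <- [84 0d 14 1e 4b e5]
D2: mem[0x0e..0x0f] <- [e5 84]
D3: mem[0x10..0x12] <- [84 0d 14]
D4: mem[0x14..0x15] <- [4b e5]
query mem[0x0e]=0xe5, mem[0x11]=0x0d, mem[0x06]=0x1e, mem[0x03]=0x84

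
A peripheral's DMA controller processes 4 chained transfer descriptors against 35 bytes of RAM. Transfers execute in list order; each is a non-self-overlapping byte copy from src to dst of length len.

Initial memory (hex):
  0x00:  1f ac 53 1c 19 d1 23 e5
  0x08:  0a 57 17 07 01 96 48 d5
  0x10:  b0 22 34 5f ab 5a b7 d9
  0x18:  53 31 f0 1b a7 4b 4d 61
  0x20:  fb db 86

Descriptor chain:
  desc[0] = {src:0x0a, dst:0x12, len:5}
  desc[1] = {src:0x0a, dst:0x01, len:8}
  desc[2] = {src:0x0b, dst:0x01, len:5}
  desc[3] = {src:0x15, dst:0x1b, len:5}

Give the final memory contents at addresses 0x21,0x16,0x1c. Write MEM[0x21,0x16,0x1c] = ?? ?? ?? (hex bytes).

MEM[0x21,0x16,0x1c] = db 48 48

#0 dst[0x12+5] := {0x17,0x07,0x01,0x96,0x48}
#1 dst[0x01+8] := {0x17,0x07,0x01,0x96,0x48,0xd5,0xb0,0x22}
#2 dst[0x01+5] := {0x07,0x01,0x96,0x48,0xd5}
#3 dst[0x1b+5] := {0x96,0x48,0xd9,0x53,0x31}
query mem[0x21]=0xdb, mem[0x16]=0x48, mem[0x1c]=0x48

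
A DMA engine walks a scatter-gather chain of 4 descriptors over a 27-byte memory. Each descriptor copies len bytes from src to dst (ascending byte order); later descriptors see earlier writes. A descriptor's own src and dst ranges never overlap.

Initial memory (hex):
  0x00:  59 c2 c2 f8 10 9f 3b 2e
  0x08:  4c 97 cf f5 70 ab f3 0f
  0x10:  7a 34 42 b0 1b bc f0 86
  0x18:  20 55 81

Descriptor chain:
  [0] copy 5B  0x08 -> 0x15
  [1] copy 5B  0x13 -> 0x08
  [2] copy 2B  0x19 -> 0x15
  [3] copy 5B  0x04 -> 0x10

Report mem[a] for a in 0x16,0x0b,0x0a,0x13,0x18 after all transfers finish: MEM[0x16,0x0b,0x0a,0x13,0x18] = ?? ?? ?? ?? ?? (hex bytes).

MEM[0x16,0x0b,0x0a,0x13,0x18] = 81 97 4c 2e f5

#0 dst[0x15+5] := {0x4c,0x97,0xcf,0xf5,0x70}
#1 dst[0x08+5] := {0xb0,0x1b,0x4c,0x97,0xcf}
#2 dst[0x15+2] := {0x70,0x81}
#3 dst[0x10+5] := {0x10,0x9f,0x3b,0x2e,0xb0}
query mem[0x16]=0x81, mem[0x0b]=0x97, mem[0x0a]=0x4c, mem[0x13]=0x2e, mem[0x18]=0xf5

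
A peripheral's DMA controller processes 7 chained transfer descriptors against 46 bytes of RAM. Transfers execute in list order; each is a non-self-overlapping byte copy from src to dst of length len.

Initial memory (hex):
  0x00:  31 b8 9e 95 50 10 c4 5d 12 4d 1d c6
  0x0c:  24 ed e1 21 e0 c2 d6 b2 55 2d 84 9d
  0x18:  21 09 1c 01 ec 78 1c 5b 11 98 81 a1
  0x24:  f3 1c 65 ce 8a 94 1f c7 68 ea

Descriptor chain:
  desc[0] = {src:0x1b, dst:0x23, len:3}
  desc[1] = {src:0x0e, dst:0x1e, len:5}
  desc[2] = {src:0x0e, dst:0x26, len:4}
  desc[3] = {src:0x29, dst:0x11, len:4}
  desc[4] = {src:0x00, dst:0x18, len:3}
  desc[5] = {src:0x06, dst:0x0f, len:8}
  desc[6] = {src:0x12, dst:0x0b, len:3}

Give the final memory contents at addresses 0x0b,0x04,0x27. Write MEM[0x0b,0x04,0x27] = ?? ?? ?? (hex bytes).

MEM[0x0b,0x04,0x27] = 4d 50 21

[0] 0x1b->0x23 len=3 : 01 ec 78
[1] 0x0e->0x1e len=5 : e1 21 e0 c2 d6
[2] 0x0e->0x26 len=4 : e1 21 e0 c2
[3] 0x29->0x11 len=4 : c2 1f c7 68
[4] 0x00->0x18 len=3 : 31 b8 9e
[5] 0x06->0x0f len=8 : c4 5d 12 4d 1d c6 24 ed
[6] 0x12->0x0b len=3 : 4d 1d c6
query mem[0x0b]=0x4d, mem[0x04]=0x50, mem[0x27]=0x21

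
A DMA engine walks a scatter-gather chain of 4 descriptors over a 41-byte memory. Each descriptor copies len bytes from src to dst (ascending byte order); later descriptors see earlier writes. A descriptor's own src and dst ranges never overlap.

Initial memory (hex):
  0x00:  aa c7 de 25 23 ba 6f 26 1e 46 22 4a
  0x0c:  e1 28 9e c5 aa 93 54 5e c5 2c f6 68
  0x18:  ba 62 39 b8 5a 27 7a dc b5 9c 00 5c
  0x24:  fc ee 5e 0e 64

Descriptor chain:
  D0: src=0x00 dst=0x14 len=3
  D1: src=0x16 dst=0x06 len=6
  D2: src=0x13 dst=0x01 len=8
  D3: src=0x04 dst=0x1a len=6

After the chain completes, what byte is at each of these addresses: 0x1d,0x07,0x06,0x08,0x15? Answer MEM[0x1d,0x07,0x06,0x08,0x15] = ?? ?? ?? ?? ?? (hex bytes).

D0: mem[0x14..0x16] <- [aa c7 de]
D1: mem[0x06..0x0b] <- [de 68 ba 62 39 b8]
D2: mem[0x01..0x08] <- [5e aa c7 de 68 ba 62 39]
D3: mem[0x1a..0x1f] <- [de 68 ba 62 39 62]
query mem[0x1d]=0x62, mem[0x07]=0x62, mem[0x06]=0xba, mem[0x08]=0x39, mem[0x15]=0xc7

MEM[0x1d,0x07,0x06,0x08,0x15] = 62 62 ba 39 c7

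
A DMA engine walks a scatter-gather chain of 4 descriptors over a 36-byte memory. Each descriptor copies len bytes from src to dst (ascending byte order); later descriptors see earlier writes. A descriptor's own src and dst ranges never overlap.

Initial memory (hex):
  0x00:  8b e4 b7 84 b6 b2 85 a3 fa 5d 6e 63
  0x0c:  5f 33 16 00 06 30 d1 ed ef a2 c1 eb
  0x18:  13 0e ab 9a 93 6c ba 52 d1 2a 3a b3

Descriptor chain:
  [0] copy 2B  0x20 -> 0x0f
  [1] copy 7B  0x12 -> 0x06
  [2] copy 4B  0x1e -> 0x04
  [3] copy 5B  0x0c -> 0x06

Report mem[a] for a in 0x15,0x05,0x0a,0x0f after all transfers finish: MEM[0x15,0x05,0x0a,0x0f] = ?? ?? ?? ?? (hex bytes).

MEM[0x15,0x05,0x0a,0x0f] = a2 52 2a d1

  after D0: wrote 2B at 0x0f = d12a
  after D1: wrote 7B at 0x06 = d1edefa2c1eb13
  after D2: wrote 4B at 0x04 = ba52d12a
  after D3: wrote 5B at 0x06 = 133316d12a
query mem[0x15]=0xa2, mem[0x05]=0x52, mem[0x0a]=0x2a, mem[0x0f]=0xd1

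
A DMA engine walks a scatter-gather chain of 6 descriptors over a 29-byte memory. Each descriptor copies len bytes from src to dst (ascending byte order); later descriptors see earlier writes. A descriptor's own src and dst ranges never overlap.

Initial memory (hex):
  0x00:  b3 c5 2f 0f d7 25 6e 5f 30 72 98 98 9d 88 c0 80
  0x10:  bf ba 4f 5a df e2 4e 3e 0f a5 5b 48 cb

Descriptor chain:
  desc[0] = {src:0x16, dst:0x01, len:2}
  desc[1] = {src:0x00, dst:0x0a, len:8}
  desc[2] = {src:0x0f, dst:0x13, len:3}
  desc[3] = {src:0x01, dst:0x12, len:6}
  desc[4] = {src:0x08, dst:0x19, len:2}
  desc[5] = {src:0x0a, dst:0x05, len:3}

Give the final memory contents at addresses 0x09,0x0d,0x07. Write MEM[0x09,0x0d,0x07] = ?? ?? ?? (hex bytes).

MEM[0x09,0x0d,0x07] = 72 0f 3e

D0: mem[0x01..0x02] <- [4e 3e]
D1: mem[0x0a..0x11] <- [b3 4e 3e 0f d7 25 6e 5f]
D2: mem[0x13..0x15] <- [25 6e 5f]
D3: mem[0x12..0x17] <- [4e 3e 0f d7 25 6e]
D4: mem[0x19..0x1a] <- [30 72]
D5: mem[0x05..0x07] <- [b3 4e 3e]
query mem[0x09]=0x72, mem[0x0d]=0x0f, mem[0x07]=0x3e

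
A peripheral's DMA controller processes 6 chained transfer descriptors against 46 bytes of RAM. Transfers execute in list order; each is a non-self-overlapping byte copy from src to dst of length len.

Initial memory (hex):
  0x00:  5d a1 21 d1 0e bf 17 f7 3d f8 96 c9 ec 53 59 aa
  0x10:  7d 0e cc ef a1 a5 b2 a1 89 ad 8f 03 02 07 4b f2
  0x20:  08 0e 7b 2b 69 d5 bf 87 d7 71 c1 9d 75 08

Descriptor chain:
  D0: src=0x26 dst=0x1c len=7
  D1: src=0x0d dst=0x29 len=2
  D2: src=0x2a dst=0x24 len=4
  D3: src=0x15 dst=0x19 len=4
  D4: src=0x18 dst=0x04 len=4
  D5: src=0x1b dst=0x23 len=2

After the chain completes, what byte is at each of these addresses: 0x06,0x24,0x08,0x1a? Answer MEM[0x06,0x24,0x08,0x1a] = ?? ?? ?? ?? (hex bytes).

#0 dst[0x1c+7] := {0xbf,0x87,0xd7,0x71,0xc1,0x9d,0x75}
#1 dst[0x29+2] := {0x53,0x59}
#2 dst[0x24+4] := {0x59,0x9d,0x75,0x08}
#3 dst[0x19+4] := {0xa5,0xb2,0xa1,0x89}
#4 dst[0x04+4] := {0x89,0xa5,0xb2,0xa1}
#5 dst[0x23+2] := {0xa1,0x89}
query mem[0x06]=0xb2, mem[0x24]=0x89, mem[0x08]=0x3d, mem[0x1a]=0xb2

MEM[0x06,0x24,0x08,0x1a] = b2 89 3d b2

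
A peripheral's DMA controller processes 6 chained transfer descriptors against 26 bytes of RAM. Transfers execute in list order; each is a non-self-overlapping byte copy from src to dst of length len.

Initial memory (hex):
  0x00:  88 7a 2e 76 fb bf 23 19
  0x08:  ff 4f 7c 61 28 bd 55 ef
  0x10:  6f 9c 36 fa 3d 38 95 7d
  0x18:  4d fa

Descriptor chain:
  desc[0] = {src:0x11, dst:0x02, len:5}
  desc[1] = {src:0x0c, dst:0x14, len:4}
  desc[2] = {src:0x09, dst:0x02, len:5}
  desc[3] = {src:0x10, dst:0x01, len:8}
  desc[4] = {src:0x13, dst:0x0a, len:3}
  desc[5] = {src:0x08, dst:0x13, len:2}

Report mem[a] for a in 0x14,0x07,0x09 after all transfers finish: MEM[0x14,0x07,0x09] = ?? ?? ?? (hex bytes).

[0] 0x11->0x02 len=5 : 9c 36 fa 3d 38
[1] 0x0c->0x14 len=4 : 28 bd 55 ef
[2] 0x09->0x02 len=5 : 4f 7c 61 28 bd
[3] 0x10->0x01 len=8 : 6f 9c 36 fa 28 bd 55 ef
[4] 0x13->0x0a len=3 : fa 28 bd
[5] 0x08->0x13 len=2 : ef 4f
query mem[0x14]=0x4f, mem[0x07]=0x55, mem[0x09]=0x4f

MEM[0x14,0x07,0x09] = 4f 55 4f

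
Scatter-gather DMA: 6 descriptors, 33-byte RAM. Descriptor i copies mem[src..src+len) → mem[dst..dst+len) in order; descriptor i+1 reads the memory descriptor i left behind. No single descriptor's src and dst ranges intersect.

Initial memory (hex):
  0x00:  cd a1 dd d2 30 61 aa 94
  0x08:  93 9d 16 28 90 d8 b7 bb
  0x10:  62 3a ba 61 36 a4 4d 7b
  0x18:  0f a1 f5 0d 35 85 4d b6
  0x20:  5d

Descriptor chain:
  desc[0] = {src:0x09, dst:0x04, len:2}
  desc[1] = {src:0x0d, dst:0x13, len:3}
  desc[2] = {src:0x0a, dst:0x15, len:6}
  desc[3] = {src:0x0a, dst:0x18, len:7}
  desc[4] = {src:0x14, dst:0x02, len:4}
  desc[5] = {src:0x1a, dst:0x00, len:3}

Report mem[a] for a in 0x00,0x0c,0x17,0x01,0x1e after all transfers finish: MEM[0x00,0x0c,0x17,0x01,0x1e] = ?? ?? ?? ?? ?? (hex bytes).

MEM[0x00,0x0c,0x17,0x01,0x1e] = 90 90 90 d8 62

  after D0: wrote 2B at 0x04 = 9d16
  after D1: wrote 3B at 0x13 = d8b7bb
  after D2: wrote 6B at 0x15 = 162890d8b7bb
  after D3: wrote 7B at 0x18 = 162890d8b7bb62
  after D4: wrote 4B at 0x02 = b7162890
  after D5: wrote 3B at 0x00 = 90d8b7
query mem[0x00]=0x90, mem[0x0c]=0x90, mem[0x17]=0x90, mem[0x01]=0xd8, mem[0x1e]=0x62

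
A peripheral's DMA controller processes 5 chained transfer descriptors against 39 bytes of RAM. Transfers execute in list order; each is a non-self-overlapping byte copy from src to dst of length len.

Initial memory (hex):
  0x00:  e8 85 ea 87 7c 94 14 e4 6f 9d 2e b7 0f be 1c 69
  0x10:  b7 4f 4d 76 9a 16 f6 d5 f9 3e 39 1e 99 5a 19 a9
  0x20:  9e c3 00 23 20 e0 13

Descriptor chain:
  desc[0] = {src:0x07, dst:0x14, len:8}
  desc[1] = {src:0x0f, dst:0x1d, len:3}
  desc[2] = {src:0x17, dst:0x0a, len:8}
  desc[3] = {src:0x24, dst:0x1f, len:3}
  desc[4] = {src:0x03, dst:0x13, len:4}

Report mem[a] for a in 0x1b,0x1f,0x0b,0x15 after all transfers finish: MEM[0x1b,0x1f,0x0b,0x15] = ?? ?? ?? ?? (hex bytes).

MEM[0x1b,0x1f,0x0b,0x15] = 1c 20 b7 94

#0 dst[0x14+8] := {0xe4,0x6f,0x9d,0x2e,0xb7,0x0f,0xbe,0x1c}
#1 dst[0x1d+3] := {0x69,0xb7,0x4f}
#2 dst[0x0a+8] := {0x2e,0xb7,0x0f,0xbe,0x1c,0x99,0x69,0xb7}
#3 dst[0x1f+3] := {0x20,0xe0,0x13}
#4 dst[0x13+4] := {0x87,0x7c,0x94,0x14}
query mem[0x1b]=0x1c, mem[0x1f]=0x20, mem[0x0b]=0xb7, mem[0x15]=0x94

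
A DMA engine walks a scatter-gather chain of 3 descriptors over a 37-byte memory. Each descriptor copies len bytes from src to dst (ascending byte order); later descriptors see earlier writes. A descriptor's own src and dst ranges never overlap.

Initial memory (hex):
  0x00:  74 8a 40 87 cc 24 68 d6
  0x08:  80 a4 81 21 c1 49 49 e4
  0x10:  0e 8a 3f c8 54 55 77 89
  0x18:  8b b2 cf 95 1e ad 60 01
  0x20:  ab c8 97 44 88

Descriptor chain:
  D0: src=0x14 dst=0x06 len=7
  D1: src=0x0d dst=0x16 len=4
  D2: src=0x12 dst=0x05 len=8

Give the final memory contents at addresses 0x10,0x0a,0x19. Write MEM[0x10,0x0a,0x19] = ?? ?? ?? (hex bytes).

MEM[0x10,0x0a,0x19] = 0e 49 0e

[0] 0x14->0x06 len=7 : 54 55 77 89 8b b2 cf
[1] 0x0d->0x16 len=4 : 49 49 e4 0e
[2] 0x12->0x05 len=8 : 3f c8 54 55 49 49 e4 0e
query mem[0x10]=0x0e, mem[0x0a]=0x49, mem[0x19]=0x0e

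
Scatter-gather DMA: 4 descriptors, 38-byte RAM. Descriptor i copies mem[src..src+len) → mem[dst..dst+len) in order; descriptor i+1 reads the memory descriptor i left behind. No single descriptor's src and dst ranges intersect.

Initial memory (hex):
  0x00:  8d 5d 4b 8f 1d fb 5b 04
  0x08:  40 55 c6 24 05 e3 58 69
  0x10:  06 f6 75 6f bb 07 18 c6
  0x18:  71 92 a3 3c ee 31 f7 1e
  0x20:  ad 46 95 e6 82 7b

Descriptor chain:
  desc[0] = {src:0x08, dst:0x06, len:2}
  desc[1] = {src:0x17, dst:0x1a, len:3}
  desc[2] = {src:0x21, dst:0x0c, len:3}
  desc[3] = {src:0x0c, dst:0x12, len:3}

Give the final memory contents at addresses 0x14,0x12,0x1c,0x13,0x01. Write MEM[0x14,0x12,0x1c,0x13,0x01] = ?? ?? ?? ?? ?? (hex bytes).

D0: mem[0x06..0x07] <- [40 55]
D1: mem[0x1a..0x1c] <- [c6 71 92]
D2: mem[0x0c..0x0e] <- [46 95 e6]
D3: mem[0x12..0x14] <- [46 95 e6]
query mem[0x14]=0xe6, mem[0x12]=0x46, mem[0x1c]=0x92, mem[0x13]=0x95, mem[0x01]=0x5d

MEM[0x14,0x12,0x1c,0x13,0x01] = e6 46 92 95 5d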